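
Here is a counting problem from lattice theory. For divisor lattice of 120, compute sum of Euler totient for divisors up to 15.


Divisors of 120 up to 15: [1, 2, 3, 4, 5, 6, 8, 10, 12, 15]
phi values: [1, 1, 2, 2, 4, 2, 4, 4, 4, 8]
Sum = 32


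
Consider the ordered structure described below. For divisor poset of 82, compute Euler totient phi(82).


phi(n) = n * prod_{p|n} (1 - 1/p).
Prime divisors of 82: [2, 41]
phi(82) = 82 * (1 - 1/2) * (1 - 1/41)
phi(82) = 40


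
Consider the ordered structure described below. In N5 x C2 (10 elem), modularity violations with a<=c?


Modular law: if a <= c then a v (b ^ c) = (a v b) ^ c.
Check all triples (a,b,c) with a <= c among 10 elements.
  e.g. a=(a,0), b=(c,0), c=(b,0): lhs=(a,0) != rhs=(b,0)
  e.g. a=(a,0), b=(c,1), c=(b,0): lhs=(a,0) != rhs=(b,0)
Total violating triples: 6


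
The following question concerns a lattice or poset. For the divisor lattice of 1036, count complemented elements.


An element a is complemented if some b has a meet b = bottom, a join b = top.
a is complemented iff gcd(a, n/a)=1, i.e. a is a unitary divisor of 1036.
Complemented elements: 1, 4, 7, 28, 37, 148, ... (2 more)
Count: 8


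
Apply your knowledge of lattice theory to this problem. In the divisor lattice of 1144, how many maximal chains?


A maximal chain goes from the minimum element to a maximal element via cover relations.
Counting all min-to-max paths in the cover graph.
Total maximal chains: 20


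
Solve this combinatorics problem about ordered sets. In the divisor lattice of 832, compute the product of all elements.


Divisors of 832: [1, 2, 4, 8, 13, 16, 26, 32, 52, 64, 104, 208, 416, 832]
Product = n^(d(n)/2) = 832^(14/2)
Product = 275970896268800032768


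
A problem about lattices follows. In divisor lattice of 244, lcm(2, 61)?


Join=lcm.
gcd(2,61)=1
lcm=122


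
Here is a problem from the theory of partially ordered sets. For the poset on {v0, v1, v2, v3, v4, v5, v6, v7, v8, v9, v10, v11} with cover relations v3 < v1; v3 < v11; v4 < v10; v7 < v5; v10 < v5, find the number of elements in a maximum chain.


A chain is a totally ordered subset; we count the number of elements in a maximum chain.
Compute, for each element x, the size of the longest chain ending at x:
  v0: 1
  v2: 1
  v3: 1
  v4: 1
  v6: 1
  v7: 1
  ...
A maximum chain: v4 < v10 < v5
Number of elements in the longest chain: 3


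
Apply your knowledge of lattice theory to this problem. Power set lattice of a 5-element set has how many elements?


Power set = 2^n.
2^5 = 32


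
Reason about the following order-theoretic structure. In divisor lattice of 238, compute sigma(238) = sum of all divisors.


sigma(n) = sum of divisors.
Divisors of 238: [1, 2, 7, 14, 17, 34, 119, 238]
Sum = 432


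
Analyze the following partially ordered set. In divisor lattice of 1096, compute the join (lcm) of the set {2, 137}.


In a divisor lattice, join = lcm (least common multiple).
Compute lcm iteratively: start with first element, then lcm(current, next).
Elements: [2, 137]
lcm(2,137) = 274
Final lcm = 274


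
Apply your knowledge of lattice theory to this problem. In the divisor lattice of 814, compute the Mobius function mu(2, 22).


In a divisor lattice, mu(a,b) = mu(b/a) where mu is the classical Mobius function.
b/a = 22/2 = 11
Prime factorization of 11: primes [11]
11 is squarefree with 1 prime factor(s), so mu(11) = (-1)^1 = -1


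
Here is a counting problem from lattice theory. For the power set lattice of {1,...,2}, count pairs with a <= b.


The order relation is {(a,b) : a <= b}, reflexive so it includes (a,a).
Examples: ({},{}), ({},{1,2}), ({},{1}), ({},{2}), ({1,2},{1,2}), ...
Total ordered pairs: 9


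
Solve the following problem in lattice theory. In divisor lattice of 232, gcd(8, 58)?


Meet=gcd.
gcd(8,58)=2


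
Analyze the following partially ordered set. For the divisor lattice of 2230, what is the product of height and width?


Height = length of longest chain minus 1; width = size of largest antichain.
A maximum chain: 1 | 223 | 1115 | 2230  (height 3).
A maximum antichain: {2, 5, 223}  (width 3).
Product = 3 * 3 = 9


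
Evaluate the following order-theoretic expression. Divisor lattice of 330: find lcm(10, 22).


In a divisor lattice, join = lcm (least common multiple).
gcd(10,22) = 2
lcm(10,22) = 10*22/gcd = 220/2 = 110


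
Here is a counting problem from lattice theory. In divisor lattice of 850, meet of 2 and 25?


In a divisor lattice, meet = gcd (greatest common divisor).
By Euclidean algorithm or factoring: gcd(2,25) = 1


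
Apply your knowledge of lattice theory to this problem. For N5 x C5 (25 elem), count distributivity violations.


Distributive law: a ^ (b v c) = (a ^ b) v (a ^ c).
Check all 25^3 = 15625 ordered triples (a,b,c).
  e.g. a=(b,0), b=(a,0), c=(c,0): lhs=(b,0) != rhs=(a,0)
  e.g. a=(b,0), b=(a,0), c=(c,1): lhs=(b,0) != rhs=(a,0)
Total violating triples: 250


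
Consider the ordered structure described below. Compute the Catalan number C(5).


C(n) = C(2n, n) / (n+1).
C(10, 5) = 252
C(5) = 252 / 6 = 42


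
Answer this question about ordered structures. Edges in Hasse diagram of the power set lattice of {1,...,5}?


A cover relation a -< b holds when a < b with no c strictly between.
Cover relations:
  {} -< {1}
  {} -< {2}
  {} -< {3}
  {} -< {4}
  {} -< {5}
  {1} -< {1,2}
  {1} -< {1,3}
  {1} -< {1,4}
  ...72 more
Total: 80


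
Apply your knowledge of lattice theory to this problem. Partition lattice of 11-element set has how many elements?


B(n) = number of set partitions of an n-element set.
B(n) satisfies the recurrence: B(n+1) = sum_k C(n,k)*B(k).
B(11) = 678570


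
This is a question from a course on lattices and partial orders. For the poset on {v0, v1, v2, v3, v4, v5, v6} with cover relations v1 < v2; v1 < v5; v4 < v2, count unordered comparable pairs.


A comparable pair {a,b} has a < b or b < a in the order.
Count unordered pairs where one element is strictly below the other.
Examples: {v1,v2}, {v1,v5}, {v2,v4}
Total comparable pairs: 3


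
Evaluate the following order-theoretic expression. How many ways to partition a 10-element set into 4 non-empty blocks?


S(n,k) = k*S(n-1,k) + S(n-1,k-1).
S(9,4) = 7770, S(9,3) = 3025
S(10,4) = 4*7770 + 3025 = 31080 + 3025
S(10,4) = 34105


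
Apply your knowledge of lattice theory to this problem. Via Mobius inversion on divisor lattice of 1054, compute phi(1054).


phi(n) = n * prod_{p|n} (1 - 1/p).
Prime divisors of 1054: [2, 17, 31]
phi(1054) = 1054 * (1 - 1/2) * (1 - 1/17) * (1 - 1/31)
phi(1054) = 480


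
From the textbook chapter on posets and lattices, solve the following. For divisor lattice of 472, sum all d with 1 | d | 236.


Interval [1,236] in divisors of 472: [1, 2, 4, 59, 118, 236]
Sum = 420


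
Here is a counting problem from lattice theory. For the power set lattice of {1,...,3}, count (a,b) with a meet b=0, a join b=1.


Complement pair (a,b): a meet b = bottom, a join b = top.
Here: A intersect B = {} and A union B = {1,...,3}.
Pairs found: ({},{1,2,3}), ({1},{2,3}), ({2},{1,3}), ({3},{1,2}), ... (4 more)
Total ordered pairs: 8


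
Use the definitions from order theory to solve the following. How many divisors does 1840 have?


Divisors of 1840: [1, 2, 4, 5, 8, 10, 16, 20, 23, 40, 46, 80, 92, 115, 184, 230, 368, 460, 920, 1840]
Count: 20


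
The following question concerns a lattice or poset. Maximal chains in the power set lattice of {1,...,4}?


A maximal chain goes from the minimum element to a maximal element via cover relations.
Counting all min-to-max paths in the cover graph.
Total maximal chains: 24


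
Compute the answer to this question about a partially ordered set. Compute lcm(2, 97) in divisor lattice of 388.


In a divisor lattice, join = lcm (least common multiple).
gcd(2,97) = 1
lcm(2,97) = 2*97/gcd = 194/1 = 194


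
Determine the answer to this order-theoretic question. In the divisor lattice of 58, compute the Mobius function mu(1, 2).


In a divisor lattice, mu(a,b) = mu(b/a) where mu is the classical Mobius function.
b/a = 2/1 = 2
Prime factorization of 2: primes [2]
2 is squarefree with 1 prime factor(s), so mu(2) = (-1)^1 = -1


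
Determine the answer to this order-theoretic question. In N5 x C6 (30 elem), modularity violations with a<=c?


Modular law: if a <= c then a v (b ^ c) = (a v b) ^ c.
Check all triples (a,b,c) with a <= c among 30 elements.
  e.g. a=(a,0), b=(c,0), c=(b,0): lhs=(a,0) != rhs=(b,0)
  e.g. a=(a,0), b=(c,1), c=(b,0): lhs=(a,0) != rhs=(b,0)
Total violating triples: 126


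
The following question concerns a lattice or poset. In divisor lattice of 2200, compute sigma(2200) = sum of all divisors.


sigma(n) = sum of divisors.
Divisors of 2200: [1, 2, 4, 5, 8, 10, 11, 20, 22, 25, 40, 44, 50, 55, 88, 100, 110, 200, 220, 275, 440, 550, 1100, 2200]
Sum = 5580


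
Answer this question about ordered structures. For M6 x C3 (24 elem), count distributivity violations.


Distributive law: a ^ (b v c) = (a ^ b) v (a ^ c).
Check all 24^3 = 13824 ordered triples (a,b,c).
  e.g. a=(a1,0), b=(a2,0), c=(a3,0): lhs=(a1,0) != rhs=(0,0)
  e.g. a=(a1,0), b=(a2,0), c=(a3,1): lhs=(a1,0) != rhs=(0,0)
Total violating triples: 3240


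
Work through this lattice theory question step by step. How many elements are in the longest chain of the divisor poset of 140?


A chain is a totally ordered subset; we count the number of elements in a maximum chain.
Compute, for each element x, the size of the longest chain ending at x:
  1: 1
  2: 2
  5: 2
  7: 2
  4: 3
  10: 3
  ...
A maximum chain: 1 < 2 < 4 < 20 < 140
Number of elements in the longest chain: 5


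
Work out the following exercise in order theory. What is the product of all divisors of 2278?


Divisors of 2278: [1, 2, 17, 34, 67, 134, 1139, 2278]
Product = n^(d(n)/2) = 2278^(8/2)
Product = 26928668432656


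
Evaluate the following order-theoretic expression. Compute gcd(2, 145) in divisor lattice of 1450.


In a divisor lattice, meet = gcd (greatest common divisor).
By Euclidean algorithm or factoring: gcd(2,145) = 1


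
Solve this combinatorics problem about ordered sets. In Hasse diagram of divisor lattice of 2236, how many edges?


A cover relation a -< b holds when a < b with no c strictly between.
Cover relations:
  1 -< 2
  1 -< 13
  1 -< 43
  2 -< 4
  2 -< 26
  2 -< 86
  4 -< 52
  4 -< 172
  ...12 more
Total: 20


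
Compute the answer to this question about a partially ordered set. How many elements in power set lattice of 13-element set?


Power set = 2^n.
2^13 = 8192


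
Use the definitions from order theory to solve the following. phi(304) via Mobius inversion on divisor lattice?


phi(n) = n * prod_{p|n} (1 - 1/p).
Prime divisors of 304: [2, 19]
phi(304) = 304 * (1 - 1/2) * (1 - 1/19)
phi(304) = 144


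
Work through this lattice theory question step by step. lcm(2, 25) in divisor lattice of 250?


Join=lcm.
gcd(2,25)=1
lcm=50


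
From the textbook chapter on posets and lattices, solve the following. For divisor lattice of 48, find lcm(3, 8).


In a divisor lattice, join = lcm (least common multiple).
Compute lcm iteratively: start with first element, then lcm(current, next).
Elements: [3, 8]
lcm(3,8) = 24
Final lcm = 24


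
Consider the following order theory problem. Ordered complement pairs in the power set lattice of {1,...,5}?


Complement pair (a,b): a meet b = bottom, a join b = top.
Here: A intersect B = {} and A union B = {1,...,5}.
Pairs found: ({},{1,2,3,4,5}), ({1},{2,3,4,5}), ({2},{1,3,4,5}), ({3},{1,2,4,5}), ... (28 more)
Total ordered pairs: 32


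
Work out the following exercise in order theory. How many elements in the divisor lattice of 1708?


Divisors of 1708: [1, 2, 4, 7, 14, 28, 61, 122, 244, 427, 854, 1708]
Count: 12


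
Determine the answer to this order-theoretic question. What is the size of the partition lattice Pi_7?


B(n) = number of set partitions of an n-element set.
B(n) satisfies the recurrence: B(n+1) = sum_k C(n,k)*B(k).
B(7) = 877


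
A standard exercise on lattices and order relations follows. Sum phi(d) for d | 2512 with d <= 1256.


Divisors of 2512 up to 1256: [1, 2, 4, 8, 16, 157, 314, 628, 1256]
phi values: [1, 1, 2, 4, 8, 156, 156, 312, 624]
Sum = 1264


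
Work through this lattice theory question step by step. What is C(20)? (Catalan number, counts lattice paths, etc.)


C(n) = C(2n, n) / (n+1).
C(40, 20) = 137846528820
C(20) = 137846528820 / 21 = 6564120420


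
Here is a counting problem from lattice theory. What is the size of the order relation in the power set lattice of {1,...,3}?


The order relation is {(a,b) : a <= b}, reflexive so it includes (a,a).
Examples: ({},{}), ({},{1,2}), ({},{1,2,3}), ({},{1,3}), ({},{1}), ...
Total ordered pairs: 27


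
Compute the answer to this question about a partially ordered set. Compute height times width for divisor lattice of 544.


Height = length of longest chain minus 1; width = size of largest antichain.
A maximum chain: 1 | 17 | 34 | 68 | 136 | 272 | 544  (height 6).
A maximum antichain: {2, 17}  (width 2).
Product = 6 * 2 = 12


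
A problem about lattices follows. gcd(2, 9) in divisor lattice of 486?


Meet=gcd.
gcd(2,9)=1


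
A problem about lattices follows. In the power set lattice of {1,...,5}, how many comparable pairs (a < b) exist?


A comparable pair {a,b} has a < b or b < a in the order.
Count unordered pairs where one element is strictly below the other.
Examples: {{},{1}}, {{},{2}}, {{},{3}}, {{},{4}}, ...
Total comparable pairs: 211


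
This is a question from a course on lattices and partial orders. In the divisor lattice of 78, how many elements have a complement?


An element a is complemented if some b has a meet b = bottom, a join b = top.
a is complemented iff gcd(a, n/a)=1, i.e. a is a unitary divisor of 78.
Complemented elements: 1, 2, 3, 6, 13, 26, ... (2 more)
Count: 8


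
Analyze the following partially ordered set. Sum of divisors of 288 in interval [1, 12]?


Interval [1,12] in divisors of 288: [1, 2, 3, 4, 6, 12]
Sum = 28


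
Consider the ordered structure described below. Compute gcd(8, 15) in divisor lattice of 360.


In a divisor lattice, meet = gcd (greatest common divisor).
By Euclidean algorithm or factoring: gcd(8,15) = 1


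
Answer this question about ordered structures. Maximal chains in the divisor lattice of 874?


A maximal chain goes from the minimum element to a maximal element via cover relations.
Counting all min-to-max paths in the cover graph.
Total maximal chains: 6


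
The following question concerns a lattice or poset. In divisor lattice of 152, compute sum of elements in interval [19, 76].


Interval [19,76] in divisors of 152: [19, 38, 76]
Sum = 133


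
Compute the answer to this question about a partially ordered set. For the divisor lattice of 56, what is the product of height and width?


Height = length of longest chain minus 1; width = size of largest antichain.
A maximum chain: 1 | 7 | 14 | 28 | 56  (height 4).
A maximum antichain: {2, 7}  (width 2).
Product = 4 * 2 = 8


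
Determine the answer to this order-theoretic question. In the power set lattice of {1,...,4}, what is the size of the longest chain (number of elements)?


A chain is a totally ordered subset; we count the number of elements in a maximum chain.
Compute, for each element x, the size of the longest chain ending at x:
  {}: 1
  {1}: 2
  {2}: 2
  {3}: 2
  {4}: 2
  {1,2}: 3
  ...
A maximum chain: {} < {1} < {1,2} < {1,2,3} < {1,2,3,4}
Number of elements in the longest chain: 5


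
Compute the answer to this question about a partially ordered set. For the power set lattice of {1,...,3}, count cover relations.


A cover relation a -< b holds when a < b with no c strictly between.
Cover relations:
  {} -< {1}
  {} -< {2}
  {} -< {3}
  {1} -< {1,2}
  {1} -< {1,3}
  {2} -< {1,2}
  {2} -< {2,3}
  {3} -< {1,3}
  ...4 more
Total: 12


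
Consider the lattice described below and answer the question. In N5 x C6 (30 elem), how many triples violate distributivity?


Distributive law: a ^ (b v c) = (a ^ b) v (a ^ c).
Check all 30^3 = 27000 ordered triples (a,b,c).
  e.g. a=(b,0), b=(a,0), c=(c,0): lhs=(b,0) != rhs=(a,0)
  e.g. a=(b,0), b=(a,0), c=(c,1): lhs=(b,0) != rhs=(a,0)
Total violating triples: 432


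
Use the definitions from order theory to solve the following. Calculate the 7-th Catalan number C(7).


C(n) = C(2n, n) / (n+1).
C(14, 7) = 3432
C(7) = 3432 / 8 = 429


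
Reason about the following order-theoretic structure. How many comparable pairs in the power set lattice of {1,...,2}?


A comparable pair {a,b} has a < b or b < a in the order.
Count unordered pairs where one element is strictly below the other.
Examples: {{},{1}}, {{},{2}}, {{},{1,2}}, {{1},{1,2}}, ...
Total comparable pairs: 5


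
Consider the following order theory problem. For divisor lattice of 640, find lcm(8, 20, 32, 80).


In a divisor lattice, join = lcm (least common multiple).
Compute lcm iteratively: start with first element, then lcm(current, next).
Elements: [8, 20, 32, 80]
lcm(8,20) = 40
lcm(40,32) = 160
lcm(160,80) = 160
Final lcm = 160


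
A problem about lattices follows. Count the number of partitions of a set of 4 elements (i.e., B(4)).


B(n) = number of set partitions of an n-element set.
B(n) satisfies the recurrence: B(n+1) = sum_k C(n,k)*B(k).
B(4) = 15


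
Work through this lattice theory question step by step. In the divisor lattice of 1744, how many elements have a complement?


An element a is complemented if some b has a meet b = bottom, a join b = top.
a is complemented iff gcd(a, n/a)=1, i.e. a is a unitary divisor of 1744.
Complemented elements: 1, 16, 109, 1744
Count: 4


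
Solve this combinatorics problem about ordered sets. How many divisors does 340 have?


Divisors of 340: [1, 2, 4, 5, 10, 17, 20, 34, 68, 85, 170, 340]
Count: 12


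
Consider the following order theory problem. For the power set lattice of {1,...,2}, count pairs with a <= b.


The order relation is {(a,b) : a <= b}, reflexive so it includes (a,a).
Examples: ({},{}), ({},{1,2}), ({},{1}), ({},{2}), ({1,2},{1,2}), ...
Total ordered pairs: 9


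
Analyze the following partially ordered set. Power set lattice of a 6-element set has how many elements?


Power set = 2^n.
2^6 = 64


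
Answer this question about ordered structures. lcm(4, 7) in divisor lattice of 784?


Join=lcm.
gcd(4,7)=1
lcm=28


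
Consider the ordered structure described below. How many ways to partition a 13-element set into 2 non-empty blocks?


S(n,k) = k*S(n-1,k) + S(n-1,k-1).
S(12,2) = 2047, S(12,1) = 1
S(13,2) = 2*2047 + 1 = 4094 + 1
S(13,2) = 4095


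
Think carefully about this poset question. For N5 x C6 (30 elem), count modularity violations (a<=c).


Modular law: if a <= c then a v (b ^ c) = (a v b) ^ c.
Check all triples (a,b,c) with a <= c among 30 elements.
  e.g. a=(a,0), b=(c,0), c=(b,0): lhs=(a,0) != rhs=(b,0)
  e.g. a=(a,0), b=(c,1), c=(b,0): lhs=(a,0) != rhs=(b,0)
Total violating triples: 126


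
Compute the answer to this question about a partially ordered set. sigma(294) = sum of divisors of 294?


sigma(n) = sum of divisors.
Divisors of 294: [1, 2, 3, 6, 7, 14, 21, 42, 49, 98, 147, 294]
Sum = 684


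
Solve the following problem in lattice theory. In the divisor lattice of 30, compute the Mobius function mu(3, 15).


In a divisor lattice, mu(a,b) = mu(b/a) where mu is the classical Mobius function.
b/a = 15/3 = 5
Prime factorization of 5: primes [5]
5 is squarefree with 1 prime factor(s), so mu(5) = (-1)^1 = -1


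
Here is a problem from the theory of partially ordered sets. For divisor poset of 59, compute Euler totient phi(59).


phi(n) = n * prod_{p|n} (1 - 1/p).
Prime divisors of 59: [59]
phi(59) = 59 * (1 - 1/59)
phi(59) = 58


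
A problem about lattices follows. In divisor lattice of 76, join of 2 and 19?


In a divisor lattice, join = lcm (least common multiple).
gcd(2,19) = 1
lcm(2,19) = 2*19/gcd = 38/1 = 38


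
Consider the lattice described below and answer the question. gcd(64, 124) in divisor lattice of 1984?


Meet=gcd.
gcd(64,124)=4


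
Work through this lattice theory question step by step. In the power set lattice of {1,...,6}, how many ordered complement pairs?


Complement pair (a,b): a meet b = bottom, a join b = top.
Here: A intersect B = {} and A union B = {1,...,6}.
Pairs found: ({},{1,2,3,4,5,6}), ({1},{2,3,4,5,6}), ({2},{1,3,4,5,6}), ({3},{1,2,4,5,6}), ... (60 more)
Total ordered pairs: 64


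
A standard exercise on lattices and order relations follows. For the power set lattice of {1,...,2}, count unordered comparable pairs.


A comparable pair {a,b} has a < b or b < a in the order.
Count unordered pairs where one element is strictly below the other.
Examples: {{},{1}}, {{},{2}}, {{},{1,2}}, {{1},{1,2}}, ...
Total comparable pairs: 5


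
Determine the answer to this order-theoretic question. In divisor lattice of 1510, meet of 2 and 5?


In a divisor lattice, meet = gcd (greatest common divisor).
By Euclidean algorithm or factoring: gcd(2,5) = 1


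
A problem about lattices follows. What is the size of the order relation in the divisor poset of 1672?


The order relation is {(a,b) : a <= b}, reflexive so it includes (a,a).
Examples: (1,1), (1,11), (1,152), (1,1672), (1,19), ...
Total ordered pairs: 90


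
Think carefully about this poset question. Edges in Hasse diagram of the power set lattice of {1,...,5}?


A cover relation a -< b holds when a < b with no c strictly between.
Cover relations:
  {} -< {1}
  {} -< {2}
  {} -< {3}
  {} -< {4}
  {} -< {5}
  {1} -< {1,2}
  {1} -< {1,3}
  {1} -< {1,4}
  ...72 more
Total: 80


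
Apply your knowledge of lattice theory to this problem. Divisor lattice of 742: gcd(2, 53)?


Meet=gcd.
gcd(2,53)=1


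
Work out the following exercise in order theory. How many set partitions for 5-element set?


B(n) = number of set partitions of an n-element set.
B(n) satisfies the recurrence: B(n+1) = sum_k C(n,k)*B(k).
B(5) = 52


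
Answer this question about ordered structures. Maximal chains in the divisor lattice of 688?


A maximal chain goes from the minimum element to a maximal element via cover relations.
Counting all min-to-max paths in the cover graph.
Total maximal chains: 5


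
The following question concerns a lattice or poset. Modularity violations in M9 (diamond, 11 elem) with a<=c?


Modular law: if a <= c then a v (b ^ c) = (a v b) ^ c.
Check all triples (a,b,c) with a <= c among 11 elements.
This lattice is modular (diamonds M_m and their chain-products are modular).
Total violating triples: 0


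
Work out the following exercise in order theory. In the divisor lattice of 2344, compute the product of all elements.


Divisors of 2344: [1, 2, 4, 8, 293, 586, 1172, 2344]
Product = n^(d(n)/2) = 2344^(8/2)
Product = 30187728080896


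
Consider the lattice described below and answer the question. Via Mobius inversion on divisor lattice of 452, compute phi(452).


phi(n) = n * prod_{p|n} (1 - 1/p).
Prime divisors of 452: [2, 113]
phi(452) = 452 * (1 - 1/2) * (1 - 1/113)
phi(452) = 224


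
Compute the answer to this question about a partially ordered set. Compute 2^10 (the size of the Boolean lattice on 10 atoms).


Power set = 2^n.
2^10 = 1024


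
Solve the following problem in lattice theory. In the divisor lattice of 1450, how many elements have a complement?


An element a is complemented if some b has a meet b = bottom, a join b = top.
a is complemented iff gcd(a, n/a)=1, i.e. a is a unitary divisor of 1450.
Complemented elements: 1, 2, 25, 29, 50, 58, ... (2 more)
Count: 8


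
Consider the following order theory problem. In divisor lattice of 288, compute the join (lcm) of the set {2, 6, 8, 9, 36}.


In a divisor lattice, join = lcm (least common multiple).
Compute lcm iteratively: start with first element, then lcm(current, next).
Elements: [2, 6, 8, 9, 36]
lcm(2,6) = 6
lcm(6,8) = 24
lcm(24,9) = 72
lcm(72,36) = 72
Final lcm = 72


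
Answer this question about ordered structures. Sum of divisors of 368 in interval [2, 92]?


Interval [2,92] in divisors of 368: [2, 4, 46, 92]
Sum = 144


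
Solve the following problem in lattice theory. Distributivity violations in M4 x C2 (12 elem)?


Distributive law: a ^ (b v c) = (a ^ b) v (a ^ c).
Check all 12^3 = 1728 ordered triples (a,b,c).
  e.g. a=(a1,0), b=(a2,0), c=(a3,0): lhs=(a1,0) != rhs=(0,0)
  e.g. a=(a1,0), b=(a2,0), c=(a3,1): lhs=(a1,0) != rhs=(0,0)
Total violating triples: 192


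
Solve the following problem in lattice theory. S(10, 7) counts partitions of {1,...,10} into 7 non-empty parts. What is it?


S(n,k) = k*S(n-1,k) + S(n-1,k-1).
S(9,7) = 462, S(9,6) = 2646
S(10,7) = 7*462 + 2646 = 3234 + 2646
S(10,7) = 5880


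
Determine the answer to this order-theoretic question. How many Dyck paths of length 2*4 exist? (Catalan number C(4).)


C(n) = C(2n, n) / (n+1).
C(8, 4) = 70
C(4) = 70 / 5 = 14


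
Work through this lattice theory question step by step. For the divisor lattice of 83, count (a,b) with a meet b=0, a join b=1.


Complement pair (a,b): a meet b = bottom, a join b = top.
Here: gcd(a,b)=1 and lcm(a,b)=83, i.e. a*b=83 with a,b coprime.
Pairs found: (1,83), (83,1)
Total ordered pairs: 2


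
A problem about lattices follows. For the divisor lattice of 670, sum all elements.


sigma(n) = sum of divisors.
Divisors of 670: [1, 2, 5, 10, 67, 134, 335, 670]
Sum = 1224


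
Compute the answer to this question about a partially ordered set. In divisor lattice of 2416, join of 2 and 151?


In a divisor lattice, join = lcm (least common multiple).
gcd(2,151) = 1
lcm(2,151) = 2*151/gcd = 302/1 = 302


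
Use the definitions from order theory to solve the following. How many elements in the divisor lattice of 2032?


Divisors of 2032: [1, 2, 4, 8, 16, 127, 254, 508, 1016, 2032]
Count: 10


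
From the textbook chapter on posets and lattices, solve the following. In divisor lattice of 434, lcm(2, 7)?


Join=lcm.
gcd(2,7)=1
lcm=14


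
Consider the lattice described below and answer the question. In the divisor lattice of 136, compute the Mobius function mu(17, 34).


In a divisor lattice, mu(a,b) = mu(b/a) where mu is the classical Mobius function.
b/a = 34/17 = 2
Prime factorization of 2: primes [2]
2 is squarefree with 1 prime factor(s), so mu(2) = (-1)^1 = -1


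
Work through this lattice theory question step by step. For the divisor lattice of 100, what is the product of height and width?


Height = length of longest chain minus 1; width = size of largest antichain.
A maximum chain: 1 | 5 | 25 | 50 | 100  (height 4).
A maximum antichain: {4, 10, 25}  (width 3).
Product = 4 * 3 = 12


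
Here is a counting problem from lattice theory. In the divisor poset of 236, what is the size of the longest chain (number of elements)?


A chain is a totally ordered subset; we count the number of elements in a maximum chain.
Compute, for each element x, the size of the longest chain ending at x:
  1: 1
  2: 2
  59: 2
  4: 3
  118: 3
  236: 4
A maximum chain: 1 < 2 < 4 < 236
Number of elements in the longest chain: 4


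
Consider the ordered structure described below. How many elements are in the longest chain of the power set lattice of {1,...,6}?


A chain is a totally ordered subset; we count the number of elements in a maximum chain.
Compute, for each element x, the size of the longest chain ending at x:
  {}: 1
  {1}: 2
  {2}: 2
  {3}: 2
  {4}: 2
  {5}: 2
  ...
A maximum chain: {} < {1} < {1,2} < {1,2,3} < {1,2,3,4} < {1,2,3,4,5} < {1,2,3,4,5,6}
Number of elements in the longest chain: 7


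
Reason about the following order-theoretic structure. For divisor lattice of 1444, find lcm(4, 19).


In a divisor lattice, join = lcm (least common multiple).
Compute lcm iteratively: start with first element, then lcm(current, next).
Elements: [4, 19]
lcm(4,19) = 76
Final lcm = 76


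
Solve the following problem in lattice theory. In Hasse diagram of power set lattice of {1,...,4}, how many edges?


A cover relation a -< b holds when a < b with no c strictly between.
Cover relations:
  {} -< {1}
  {} -< {2}
  {} -< {3}
  {} -< {4}
  {1} -< {1,2}
  {1} -< {1,3}
  {1} -< {1,4}
  {2} -< {1,2}
  ...24 more
Total: 32


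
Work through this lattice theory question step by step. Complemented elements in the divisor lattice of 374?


An element a is complemented if some b has a meet b = bottom, a join b = top.
a is complemented iff gcd(a, n/a)=1, i.e. a is a unitary divisor of 374.
Complemented elements: 1, 2, 11, 17, 22, 34, ... (2 more)
Count: 8


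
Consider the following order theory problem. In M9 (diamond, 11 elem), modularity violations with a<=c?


Modular law: if a <= c then a v (b ^ c) = (a v b) ^ c.
Check all triples (a,b,c) with a <= c among 11 elements.
This lattice is modular (diamonds M_m and their chain-products are modular).
Total violating triples: 0


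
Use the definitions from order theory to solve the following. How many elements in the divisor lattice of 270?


Divisors of 270: [1, 2, 3, 5, 6, 9, 10, 15, 18, 27, 30, 45, 54, 90, 135, 270]
Count: 16


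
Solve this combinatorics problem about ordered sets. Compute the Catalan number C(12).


C(n) = C(2n, n) / (n+1).
C(24, 12) = 2704156
C(12) = 2704156 / 13 = 208012


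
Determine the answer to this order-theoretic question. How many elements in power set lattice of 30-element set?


Power set = 2^n.
2^30 = 1073741824


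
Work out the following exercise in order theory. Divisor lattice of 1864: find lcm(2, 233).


In a divisor lattice, join = lcm (least common multiple).
gcd(2,233) = 1
lcm(2,233) = 2*233/gcd = 466/1 = 466


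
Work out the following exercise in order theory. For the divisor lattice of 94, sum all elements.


sigma(n) = sum of divisors.
Divisors of 94: [1, 2, 47, 94]
Sum = 144


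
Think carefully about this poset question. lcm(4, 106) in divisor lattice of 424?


Join=lcm.
gcd(4,106)=2
lcm=212


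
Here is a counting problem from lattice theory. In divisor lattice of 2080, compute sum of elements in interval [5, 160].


Interval [5,160] in divisors of 2080: [5, 10, 20, 40, 80, 160]
Sum = 315


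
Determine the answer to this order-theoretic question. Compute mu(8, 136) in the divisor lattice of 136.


In a divisor lattice, mu(a,b) = mu(b/a) where mu is the classical Mobius function.
b/a = 136/8 = 17
Prime factorization of 17: primes [17]
17 is squarefree with 1 prime factor(s), so mu(17) = (-1)^1 = -1


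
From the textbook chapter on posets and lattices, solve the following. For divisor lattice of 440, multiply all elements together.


Divisors of 440: [1, 2, 4, 5, 8, 10, 11, 20, 22, 40, 44, 55, 88, 110, 220, 440]
Product = n^(d(n)/2) = 440^(16/2)
Product = 1404822362521600000000


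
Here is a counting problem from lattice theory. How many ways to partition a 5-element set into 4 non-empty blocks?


S(n,k) = k*S(n-1,k) + S(n-1,k-1).
S(4,4) = 1, S(4,3) = 6
S(5,4) = 4*1 + 6 = 4 + 6
S(5,4) = 10


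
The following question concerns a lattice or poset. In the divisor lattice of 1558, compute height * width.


Height = length of longest chain minus 1; width = size of largest antichain.
A maximum chain: 1 | 41 | 779 | 1558  (height 3).
A maximum antichain: {2, 19, 41}  (width 3).
Product = 3 * 3 = 9


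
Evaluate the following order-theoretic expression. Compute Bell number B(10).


B(n) = number of set partitions of an n-element set.
B(n) satisfies the recurrence: B(n+1) = sum_k C(n,k)*B(k).
B(10) = 115975


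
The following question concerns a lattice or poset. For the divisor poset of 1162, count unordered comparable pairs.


A comparable pair {a,b} has a < b or b < a in the order.
Count unordered pairs where one element is strictly below the other.
Examples: {1,2}, {1,7}, {1,14}, {1,83}, ...
Total comparable pairs: 19


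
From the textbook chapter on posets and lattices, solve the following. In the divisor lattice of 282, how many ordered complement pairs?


Complement pair (a,b): a meet b = bottom, a join b = top.
Here: gcd(a,b)=1 and lcm(a,b)=282, i.e. a*b=282 with a,b coprime.
Pairs found: (1,282), (2,141), (3,94), (6,47), ... (4 more)
Total ordered pairs: 8


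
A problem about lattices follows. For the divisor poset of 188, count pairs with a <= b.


The order relation is {(a,b) : a <= b}, reflexive so it includes (a,a).
Examples: (1,1), (1,188), (1,2), (1,4), (1,47), ...
Total ordered pairs: 18


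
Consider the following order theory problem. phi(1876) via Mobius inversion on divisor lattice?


phi(n) = n * prod_{p|n} (1 - 1/p).
Prime divisors of 1876: [2, 7, 67]
phi(1876) = 1876 * (1 - 1/2) * (1 - 1/7) * (1 - 1/67)
phi(1876) = 792


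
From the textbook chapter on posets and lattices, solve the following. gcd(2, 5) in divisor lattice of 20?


Meet=gcd.
gcd(2,5)=1


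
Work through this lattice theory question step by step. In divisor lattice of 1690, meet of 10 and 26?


In a divisor lattice, meet = gcd (greatest common divisor).
By Euclidean algorithm or factoring: gcd(10,26) = 2


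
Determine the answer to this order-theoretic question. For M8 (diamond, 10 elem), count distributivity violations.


Distributive law: a ^ (b v c) = (a ^ b) v (a ^ c).
Check all 10^3 = 1000 ordered triples (a,b,c).
  e.g. a=a1, b=a2, c=a3: lhs=a1 != rhs=0
  e.g. a=a1, b=a2, c=a4: lhs=a1 != rhs=0
Total violating triples: 336


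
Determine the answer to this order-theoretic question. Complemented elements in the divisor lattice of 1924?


An element a is complemented if some b has a meet b = bottom, a join b = top.
a is complemented iff gcd(a, n/a)=1, i.e. a is a unitary divisor of 1924.
Complemented elements: 1, 4, 13, 37, 52, 148, ... (2 more)
Count: 8


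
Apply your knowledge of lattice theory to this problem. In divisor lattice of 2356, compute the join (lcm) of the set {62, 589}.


In a divisor lattice, join = lcm (least common multiple).
Compute lcm iteratively: start with first element, then lcm(current, next).
Elements: [62, 589]
lcm(62,589) = 1178
Final lcm = 1178


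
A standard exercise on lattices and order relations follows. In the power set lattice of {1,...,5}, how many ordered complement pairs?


Complement pair (a,b): a meet b = bottom, a join b = top.
Here: A intersect B = {} and A union B = {1,...,5}.
Pairs found: ({},{1,2,3,4,5}), ({1},{2,3,4,5}), ({2},{1,3,4,5}), ({3},{1,2,4,5}), ... (28 more)
Total ordered pairs: 32


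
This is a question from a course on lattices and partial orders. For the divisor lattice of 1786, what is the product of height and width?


Height = length of longest chain minus 1; width = size of largest antichain.
A maximum chain: 1 | 47 | 893 | 1786  (height 3).
A maximum antichain: {2, 19, 47}  (width 3).
Product = 3 * 3 = 9


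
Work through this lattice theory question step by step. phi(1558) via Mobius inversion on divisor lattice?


phi(n) = n * prod_{p|n} (1 - 1/p).
Prime divisors of 1558: [2, 19, 41]
phi(1558) = 1558 * (1 - 1/2) * (1 - 1/19) * (1 - 1/41)
phi(1558) = 720


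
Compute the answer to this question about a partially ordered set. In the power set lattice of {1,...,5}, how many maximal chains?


A maximal chain goes from the minimum element to a maximal element via cover relations.
Counting all min-to-max paths in the cover graph.
Total maximal chains: 120


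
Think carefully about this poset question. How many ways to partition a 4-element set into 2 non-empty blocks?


S(n,k) = k*S(n-1,k) + S(n-1,k-1).
S(3,2) = 3, S(3,1) = 1
S(4,2) = 2*3 + 1 = 6 + 1
S(4,2) = 7


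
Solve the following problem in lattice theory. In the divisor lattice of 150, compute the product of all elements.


Divisors of 150: [1, 2, 3, 5, 6, 10, 15, 25, 30, 50, 75, 150]
Product = n^(d(n)/2) = 150^(12/2)
Product = 11390625000000


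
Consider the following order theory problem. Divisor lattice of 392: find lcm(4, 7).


In a divisor lattice, join = lcm (least common multiple).
gcd(4,7) = 1
lcm(4,7) = 4*7/gcd = 28/1 = 28


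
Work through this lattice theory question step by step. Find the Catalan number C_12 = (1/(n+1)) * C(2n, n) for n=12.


C(n) = C(2n, n) / (n+1).
C(24, 12) = 2704156
C(12) = 2704156 / 13 = 208012


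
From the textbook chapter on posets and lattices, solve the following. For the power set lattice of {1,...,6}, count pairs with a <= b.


The order relation is {(a,b) : a <= b}, reflexive so it includes (a,a).
Examples: ({},{}), ({},{1,2}), ({},{1,2,3}), ({},{1,2,3,4}), ({},{1,2,3,4,5}), ...
Total ordered pairs: 729


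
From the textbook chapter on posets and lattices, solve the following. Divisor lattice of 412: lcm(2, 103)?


Join=lcm.
gcd(2,103)=1
lcm=206


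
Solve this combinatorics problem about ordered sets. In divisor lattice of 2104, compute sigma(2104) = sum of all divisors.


sigma(n) = sum of divisors.
Divisors of 2104: [1, 2, 4, 8, 263, 526, 1052, 2104]
Sum = 3960


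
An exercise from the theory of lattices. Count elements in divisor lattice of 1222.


Divisors of 1222: [1, 2, 13, 26, 47, 94, 611, 1222]
Count: 8


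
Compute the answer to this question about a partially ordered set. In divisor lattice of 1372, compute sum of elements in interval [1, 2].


Interval [1,2] in divisors of 1372: [1, 2]
Sum = 3


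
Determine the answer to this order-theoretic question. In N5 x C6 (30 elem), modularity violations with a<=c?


Modular law: if a <= c then a v (b ^ c) = (a v b) ^ c.
Check all triples (a,b,c) with a <= c among 30 elements.
  e.g. a=(a,0), b=(c,0), c=(b,0): lhs=(a,0) != rhs=(b,0)
  e.g. a=(a,0), b=(c,1), c=(b,0): lhs=(a,0) != rhs=(b,0)
Total violating triples: 126


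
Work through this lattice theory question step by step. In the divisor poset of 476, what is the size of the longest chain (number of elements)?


A chain is a totally ordered subset; we count the number of elements in a maximum chain.
Compute, for each element x, the size of the longest chain ending at x:
  1: 1
  2: 2
  7: 2
  17: 2
  4: 3
  14: 3
  ...
A maximum chain: 1 < 2 < 4 < 28 < 476
Number of elements in the longest chain: 5


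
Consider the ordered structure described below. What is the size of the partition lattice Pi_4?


B(n) = number of set partitions of an n-element set.
B(n) satisfies the recurrence: B(n+1) = sum_k C(n,k)*B(k).
B(4) = 15


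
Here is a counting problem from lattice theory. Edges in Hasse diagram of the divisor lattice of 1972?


A cover relation a -< b holds when a < b with no c strictly between.
Cover relations:
  1 -< 2
  1 -< 17
  1 -< 29
  2 -< 4
  2 -< 34
  2 -< 58
  4 -< 68
  4 -< 116
  ...12 more
Total: 20


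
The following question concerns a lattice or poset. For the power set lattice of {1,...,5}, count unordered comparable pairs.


A comparable pair {a,b} has a < b or b < a in the order.
Count unordered pairs where one element is strictly below the other.
Examples: {{},{1}}, {{},{2}}, {{},{3}}, {{},{4}}, ...
Total comparable pairs: 211


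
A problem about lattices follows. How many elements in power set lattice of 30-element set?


Power set = 2^n.
2^30 = 1073741824


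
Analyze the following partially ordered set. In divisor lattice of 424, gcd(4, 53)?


Meet=gcd.
gcd(4,53)=1


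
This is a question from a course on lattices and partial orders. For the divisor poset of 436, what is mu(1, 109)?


In a divisor lattice, mu(a,b) = mu(b/a) where mu is the classical Mobius function.
b/a = 109/1 = 109
Prime factorization of 109: primes [109]
109 is squarefree with 1 prime factor(s), so mu(109) = (-1)^1 = -1
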